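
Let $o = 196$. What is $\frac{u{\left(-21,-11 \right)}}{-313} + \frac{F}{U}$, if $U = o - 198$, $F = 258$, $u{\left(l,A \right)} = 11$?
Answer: $- \frac{40388}{313} \approx -129.04$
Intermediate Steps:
$U = -2$ ($U = 196 - 198 = -2$)
$\frac{u{\left(-21,-11 \right)}}{-313} + \frac{F}{U} = \frac{11}{-313} + \frac{258}{-2} = 11 \left(- \frac{1}{313}\right) + 258 \left(- \frac{1}{2}\right) = - \frac{11}{313} - 129 = - \frac{40388}{313}$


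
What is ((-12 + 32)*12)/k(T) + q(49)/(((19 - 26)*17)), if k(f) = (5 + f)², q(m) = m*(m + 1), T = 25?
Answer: -5182/255 ≈ -20.322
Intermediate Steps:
q(m) = m*(1 + m)
((-12 + 32)*12)/k(T) + q(49)/(((19 - 26)*17)) = ((-12 + 32)*12)/((5 + 25)²) + (49*(1 + 49))/(((19 - 26)*17)) = (20*12)/(30²) + (49*50)/((-7*17)) = 240/900 + 2450/(-119) = 240*(1/900) + 2450*(-1/119) = 4/15 - 350/17 = -5182/255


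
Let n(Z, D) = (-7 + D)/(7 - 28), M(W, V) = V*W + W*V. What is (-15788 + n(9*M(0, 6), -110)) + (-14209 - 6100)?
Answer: -252640/7 ≈ -36091.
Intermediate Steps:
M(W, V) = 2*V*W (M(W, V) = V*W + V*W = 2*V*W)
n(Z, D) = 1/3 - D/21 (n(Z, D) = (-7 + D)/(-21) = (-7 + D)*(-1/21) = 1/3 - D/21)
(-15788 + n(9*M(0, 6), -110)) + (-14209 - 6100) = (-15788 + (1/3 - 1/21*(-110))) + (-14209 - 6100) = (-15788 + (1/3 + 110/21)) - 20309 = (-15788 + 39/7) - 20309 = -110477/7 - 20309 = -252640/7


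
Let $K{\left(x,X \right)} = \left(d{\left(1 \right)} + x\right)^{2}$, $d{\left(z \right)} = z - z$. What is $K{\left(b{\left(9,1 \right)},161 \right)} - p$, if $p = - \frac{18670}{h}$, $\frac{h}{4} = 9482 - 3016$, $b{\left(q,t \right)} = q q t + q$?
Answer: $\frac{104758535}{12932} \approx 8100.7$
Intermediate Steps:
$d{\left(z \right)} = 0$
$b{\left(q,t \right)} = q + t q^{2}$ ($b{\left(q,t \right)} = q^{2} t + q = t q^{2} + q = q + t q^{2}$)
$h = 25864$ ($h = 4 \left(9482 - 3016\right) = 4 \cdot 6466 = 25864$)
$K{\left(x,X \right)} = x^{2}$ ($K{\left(x,X \right)} = \left(0 + x\right)^{2} = x^{2}$)
$p = - \frac{9335}{12932}$ ($p = - \frac{18670}{25864} = \left(-18670\right) \frac{1}{25864} = - \frac{9335}{12932} \approx -0.72185$)
$K{\left(b{\left(9,1 \right)},161 \right)} - p = \left(9 \left(1 + 9 \cdot 1\right)\right)^{2} - - \frac{9335}{12932} = \left(9 \left(1 + 9\right)\right)^{2} + \frac{9335}{12932} = \left(9 \cdot 10\right)^{2} + \frac{9335}{12932} = 90^{2} + \frac{9335}{12932} = 8100 + \frac{9335}{12932} = \frac{104758535}{12932}$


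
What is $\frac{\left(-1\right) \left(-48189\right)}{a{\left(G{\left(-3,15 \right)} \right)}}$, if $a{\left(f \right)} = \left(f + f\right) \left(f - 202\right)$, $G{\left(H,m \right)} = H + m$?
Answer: $- \frac{16063}{1520} \approx -10.568$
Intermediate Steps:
$a{\left(f \right)} = 2 f \left(-202 + f\right)$
$\frac{\left(-1\right) \left(-48189\right)}{a{\left(G{\left(-3,15 \right)} \right)}} = \frac{\left(-1\right) \left(-48189\right)}{2 \left(-3 + 15\right) \left(-202 + \left(-3 + 15\right)\right)} = \frac{48189}{2 \cdot 12 \left(-202 + 12\right)} = \frac{48189}{2 \cdot 12 \left(-190\right)} = \frac{48189}{-4560} = 48189 \left(- \frac{1}{4560}\right) = - \frac{16063}{1520}$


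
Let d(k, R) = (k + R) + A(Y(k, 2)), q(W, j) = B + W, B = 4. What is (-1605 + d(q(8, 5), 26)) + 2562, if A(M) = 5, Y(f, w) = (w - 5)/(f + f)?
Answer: 1000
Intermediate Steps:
Y(f, w) = (-5 + w)/(2*f) (Y(f, w) = (-5 + w)/((2*f)) = (-5 + w)*(1/(2*f)) = (-5 + w)/(2*f))
q(W, j) = 4 + W
d(k, R) = 5 + R + k (d(k, R) = (k + R) + 5 = (R + k) + 5 = 5 + R + k)
(-1605 + d(q(8, 5), 26)) + 2562 = (-1605 + (5 + 26 + (4 + 8))) + 2562 = (-1605 + (5 + 26 + 12)) + 2562 = (-1605 + 43) + 2562 = -1562 + 2562 = 1000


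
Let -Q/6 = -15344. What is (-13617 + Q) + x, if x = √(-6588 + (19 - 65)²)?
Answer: 78447 + 2*I*√1118 ≈ 78447.0 + 66.873*I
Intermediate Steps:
Q = 92064 (Q = -6*(-15344) = 92064)
x = 2*I*√1118 (x = √(-6588 + (-46)²) = √(-6588 + 2116) = √(-4472) = 2*I*√1118 ≈ 66.873*I)
(-13617 + Q) + x = (-13617 + 92064) + 2*I*√1118 = 78447 + 2*I*√1118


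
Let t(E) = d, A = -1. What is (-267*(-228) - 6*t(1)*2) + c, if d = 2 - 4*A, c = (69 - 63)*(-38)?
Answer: 60576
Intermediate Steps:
c = -228 (c = 6*(-38) = -228)
d = 6 (d = 2 - 4*(-1) = 2 + 4 = 6)
t(E) = 6
(-267*(-228) - 6*t(1)*2) + c = (-267*(-228) - 6*6*2) - 228 = (60876 - 36*2) - 228 = (60876 - 72) - 228 = 60804 - 228 = 60576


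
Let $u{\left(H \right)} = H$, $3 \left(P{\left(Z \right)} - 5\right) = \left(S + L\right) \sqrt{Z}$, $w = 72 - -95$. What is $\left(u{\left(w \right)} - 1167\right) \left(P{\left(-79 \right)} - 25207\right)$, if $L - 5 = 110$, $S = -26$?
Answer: $25202000 - \frac{89000 i \sqrt{79}}{3} \approx 2.5202 \cdot 10^{7} - 2.6368 \cdot 10^{5} i$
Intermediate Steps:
$L = 115$ ($L = 5 + 110 = 115$)
$w = 167$ ($w = 72 + 95 = 167$)
$P{\left(Z \right)} = 5 + \frac{89 \sqrt{Z}}{3}$ ($P{\left(Z \right)} = 5 + \frac{\left(-26 + 115\right) \sqrt{Z}}{3} = 5 + \frac{89 \sqrt{Z}}{3}$)
$\left(u{\left(w \right)} - 1167\right) \left(P{\left(-79 \right)} - 25207\right) = \left(167 - 1167\right) \left(\left(5 + \frac{89 \sqrt{-79}}{3}\right) - 25207\right) = - 1000 \left(\left(5 + \frac{89 i \sqrt{79}}{3}\right) - 25207\right) = - 1000 \left(-25202 + \frac{89 i \sqrt{79}}{3}\right) = 25202000 - \frac{89000 i \sqrt{79}}{3}$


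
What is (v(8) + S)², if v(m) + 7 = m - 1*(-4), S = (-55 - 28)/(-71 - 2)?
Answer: 200704/5329 ≈ 37.663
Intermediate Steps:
S = 83/73 (S = -83/(-73) = -83*(-1/73) = 83/73 ≈ 1.1370)
v(m) = -3 + m (v(m) = -7 + (m - 1*(-4)) = -7 + (m + 4) = -7 + (4 + m) = -3 + m)
(v(8) + S)² = ((-3 + 8) + 83/73)² = (5 + 83/73)² = (448/73)² = 200704/5329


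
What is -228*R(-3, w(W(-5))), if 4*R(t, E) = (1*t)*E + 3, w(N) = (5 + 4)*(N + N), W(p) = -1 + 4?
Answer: 9063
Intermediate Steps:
W(p) = 3
w(N) = 18*N (w(N) = 9*(2*N) = 18*N)
R(t, E) = ¾ + E*t/4 (R(t, E) = ((1*t)*E + 3)/4 = (t*E + 3)/4 = (E*t + 3)/4 = (3 + E*t)/4 = ¾ + E*t/4)
-228*R(-3, w(W(-5))) = -228*(¾ + (¼)*(18*3)*(-3)) = -228*(¾ + (¼)*54*(-3)) = -228*(¾ - 81/2) = -228*(-159/4) = 9063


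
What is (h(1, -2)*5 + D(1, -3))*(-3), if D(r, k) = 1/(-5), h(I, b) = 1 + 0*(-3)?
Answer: -72/5 ≈ -14.400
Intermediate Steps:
h(I, b) = 1 (h(I, b) = 1 + 0 = 1)
D(r, k) = -⅕
(h(1, -2)*5 + D(1, -3))*(-3) = (1*5 - ⅕)*(-3) = (5 - ⅕)*(-3) = (24/5)*(-3) = -72/5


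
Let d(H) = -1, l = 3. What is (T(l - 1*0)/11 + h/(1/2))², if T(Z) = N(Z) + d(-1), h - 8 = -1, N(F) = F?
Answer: 24336/121 ≈ 201.12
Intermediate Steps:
h = 7 (h = 8 - 1 = 7)
T(Z) = -1 + Z (T(Z) = Z - 1 = -1 + Z)
(T(l - 1*0)/11 + h/(1/2))² = ((-1 + (3 - 1*0))/11 + 7/(1/2))² = ((-1 + (3 + 0))*(1/11) + 7/(½))² = ((-1 + 3)*(1/11) + 7*2)² = (2*(1/11) + 14)² = (2/11 + 14)² = (156/11)² = 24336/121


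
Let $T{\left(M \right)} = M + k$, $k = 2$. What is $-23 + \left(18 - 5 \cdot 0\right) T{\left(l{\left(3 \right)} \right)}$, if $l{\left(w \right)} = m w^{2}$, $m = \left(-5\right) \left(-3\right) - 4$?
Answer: $1795$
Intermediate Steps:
$m = 11$ ($m = 15 - 4 = 11$)
$l{\left(w \right)} = 11 w^{2}$
$T{\left(M \right)} = 2 + M$ ($T{\left(M \right)} = M + 2 = 2 + M$)
$-23 + \left(18 - 5 \cdot 0\right) T{\left(l{\left(3 \right)} \right)} = -23 + \left(18 - 5 \cdot 0\right) \left(2 + 11 \cdot 3^{2}\right) = -23 + \left(18 - 0\right) \left(2 + 11 \cdot 9\right) = -23 + \left(18 + 0\right) \left(2 + 99\right) = -23 + 18 \cdot 101 = -23 + 1818 = 1795$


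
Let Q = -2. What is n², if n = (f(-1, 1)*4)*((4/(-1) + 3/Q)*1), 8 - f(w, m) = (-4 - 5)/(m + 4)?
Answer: 1162084/25 ≈ 46483.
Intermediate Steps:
f(w, m) = 8 + 9/(4 + m) (f(w, m) = 8 - (-4 - 5)/(m + 4) = 8 - (-9)/(4 + m) = 8 + 9/(4 + m))
n = -1078/5 (n = (((41 + 8*1)/(4 + 1))*4)*((4/(-1) + 3/(-2))*1) = (((41 + 8)/5)*4)*((4*(-1) + 3*(-½))*1) = (((⅕)*49)*4)*((-4 - 3/2)*1) = ((49/5)*4)*(-11/2*1) = (196/5)*(-11/2) = -1078/5 ≈ -215.60)
n² = (-1078/5)² = 1162084/25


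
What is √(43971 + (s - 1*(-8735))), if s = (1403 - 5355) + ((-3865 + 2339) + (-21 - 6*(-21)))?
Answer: √47333 ≈ 217.56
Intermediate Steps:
s = -5373 (s = -3952 + (-1526 + (-21 + 126)) = -3952 + (-1526 + 105) = -3952 - 1421 = -5373)
√(43971 + (s - 1*(-8735))) = √(43971 + (-5373 - 1*(-8735))) = √(43971 + (-5373 + 8735)) = √(43971 + 3362) = √47333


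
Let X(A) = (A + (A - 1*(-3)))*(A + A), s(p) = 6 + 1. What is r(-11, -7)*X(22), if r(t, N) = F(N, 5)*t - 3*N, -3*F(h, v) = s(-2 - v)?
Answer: 289520/3 ≈ 96507.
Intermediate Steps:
s(p) = 7
F(h, v) = -7/3 (F(h, v) = -⅓*7 = -7/3)
r(t, N) = -3*N - 7*t/3 (r(t, N) = -7*t/3 - 3*N = -3*N - 7*t/3)
X(A) = 2*A*(3 + 2*A) (X(A) = (A + (A + 3))*(2*A) = (A + (3 + A))*(2*A) = (3 + 2*A)*(2*A) = 2*A*(3 + 2*A))
r(-11, -7)*X(22) = (-3*(-7) - 7/3*(-11))*(2*22*(3 + 2*22)) = (21 + 77/3)*(2*22*(3 + 44)) = 140*(2*22*47)/3 = (140/3)*2068 = 289520/3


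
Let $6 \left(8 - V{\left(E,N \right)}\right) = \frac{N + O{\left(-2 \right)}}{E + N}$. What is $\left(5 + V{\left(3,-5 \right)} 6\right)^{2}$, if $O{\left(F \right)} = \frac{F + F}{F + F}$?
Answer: $2601$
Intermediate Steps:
$O{\left(F \right)} = 1$ ($O{\left(F \right)} = \frac{2 F}{2 F} = 2 F \frac{1}{2 F} = 1$)
$V{\left(E,N \right)} = 8 - \frac{1 + N}{6 \left(E + N\right)}$ ($V{\left(E,N \right)} = 8 - \frac{\left(N + 1\right) \frac{1}{E + N}}{6} = 8 - \frac{\left(1 + N\right) \frac{1}{E + N}}{6} = 8 - \frac{\frac{1}{E + N} \left(1 + N\right)}{6} = 8 - \frac{1 + N}{6 \left(E + N\right)}$)
$\left(5 + V{\left(3,-5 \right)} 6\right)^{2} = \left(5 + \frac{-1 + 47 \left(-5\right) + 48 \cdot 3}{6 \left(3 - 5\right)} 6\right)^{2} = \left(5 + \frac{-1 - 235 + 144}{6 \left(-2\right)} 6\right)^{2} = \left(5 + \frac{1}{6} \left(- \frac{1}{2}\right) \left(-92\right) 6\right)^{2} = \left(5 + \frac{23}{3} \cdot 6\right)^{2} = \left(5 + 46\right)^{2} = 51^{2} = 2601$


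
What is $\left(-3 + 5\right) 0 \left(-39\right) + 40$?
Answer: $40$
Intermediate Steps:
$\left(-3 + 5\right) 0 \left(-39\right) + 40 = 2 \cdot 0 \left(-39\right) + 40 = 0 \left(-39\right) + 40 = 0 + 40 = 40$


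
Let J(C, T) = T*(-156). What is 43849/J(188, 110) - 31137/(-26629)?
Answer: -48718777/35150280 ≈ -1.3860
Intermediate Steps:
J(C, T) = -156*T
43849/J(188, 110) - 31137/(-26629) = 43849/((-156*110)) - 31137/(-26629) = 43849/(-17160) - 31137*(-1/26629) = 43849*(-1/17160) + 31137/26629 = -3373/1320 + 31137/26629 = -48718777/35150280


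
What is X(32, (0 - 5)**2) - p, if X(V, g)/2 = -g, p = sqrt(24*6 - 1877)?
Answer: -50 - I*sqrt(1733) ≈ -50.0 - 41.629*I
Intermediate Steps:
p = I*sqrt(1733) (p = sqrt(144 - 1877) = sqrt(-1733) = I*sqrt(1733) ≈ 41.629*I)
X(V, g) = -2*g (X(V, g) = 2*(-g) = -2*g)
X(32, (0 - 5)**2) - p = -2*(0 - 5)**2 - I*sqrt(1733) = -2*(-5)**2 - I*sqrt(1733) = -2*25 - I*sqrt(1733) = -50 - I*sqrt(1733)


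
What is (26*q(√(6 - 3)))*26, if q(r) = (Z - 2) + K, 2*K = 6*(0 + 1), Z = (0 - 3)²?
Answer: 6760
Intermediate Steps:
Z = 9 (Z = (-3)² = 9)
K = 3 (K = (6*(0 + 1))/2 = (6*1)/2 = (½)*6 = 3)
q(r) = 10 (q(r) = (9 - 2) + 3 = 7 + 3 = 10)
(26*q(√(6 - 3)))*26 = (26*10)*26 = 260*26 = 6760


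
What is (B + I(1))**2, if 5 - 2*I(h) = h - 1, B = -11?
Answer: 289/4 ≈ 72.250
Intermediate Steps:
I(h) = 3 - h/2 (I(h) = 5/2 - (h - 1)/2 = 5/2 - (-1 + h)/2 = 5/2 + (1/2 - h/2) = 3 - h/2)
(B + I(1))**2 = (-11 + (3 - 1/2*1))**2 = (-11 + (3 - 1/2))**2 = (-11 + 5/2)**2 = (-17/2)**2 = 289/4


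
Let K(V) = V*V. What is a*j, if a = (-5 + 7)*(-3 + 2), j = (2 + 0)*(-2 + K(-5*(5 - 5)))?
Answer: 8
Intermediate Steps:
K(V) = V**2
j = -4 (j = (2 + 0)*(-2 + (-5*(5 - 5))**2) = 2*(-2 + (-5*0)**2) = 2*(-2 + 0**2) = 2*(-2 + 0) = 2*(-2) = -4)
a = -2 (a = 2*(-1) = -2)
a*j = -2*(-4) = 8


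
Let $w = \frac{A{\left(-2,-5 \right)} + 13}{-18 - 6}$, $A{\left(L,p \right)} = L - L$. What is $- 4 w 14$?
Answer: $\frac{91}{3} \approx 30.333$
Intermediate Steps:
$A{\left(L,p \right)} = 0$
$w = - \frac{13}{24}$ ($w = \frac{0 + 13}{-18 - 6} = \frac{13}{-24} = 13 \left(- \frac{1}{24}\right) = - \frac{13}{24} \approx -0.54167$)
$- 4 w 14 = \left(-4\right) \left(- \frac{13}{24}\right) 14 = \frac{13}{6} \cdot 14 = \frac{91}{3}$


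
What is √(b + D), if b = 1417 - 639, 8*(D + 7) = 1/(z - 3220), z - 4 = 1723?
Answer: √27497545478/5972 ≈ 27.767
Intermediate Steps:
z = 1727 (z = 4 + 1723 = 1727)
D = -83609/11944 (D = -7 + 1/(8*(1727 - 3220)) = -7 + (⅛)/(-1493) = -7 + (⅛)*(-1/1493) = -7 - 1/11944 = -83609/11944 ≈ -7.0001)
b = 778
√(b + D) = √(778 - 83609/11944) = √(9208823/11944) = √27497545478/5972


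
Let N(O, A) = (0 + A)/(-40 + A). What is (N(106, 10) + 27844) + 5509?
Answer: 100058/3 ≈ 33353.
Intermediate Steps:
N(O, A) = A/(-40 + A)
(N(106, 10) + 27844) + 5509 = (10/(-40 + 10) + 27844) + 5509 = (10/(-30) + 27844) + 5509 = (10*(-1/30) + 27844) + 5509 = (-⅓ + 27844) + 5509 = 83531/3 + 5509 = 100058/3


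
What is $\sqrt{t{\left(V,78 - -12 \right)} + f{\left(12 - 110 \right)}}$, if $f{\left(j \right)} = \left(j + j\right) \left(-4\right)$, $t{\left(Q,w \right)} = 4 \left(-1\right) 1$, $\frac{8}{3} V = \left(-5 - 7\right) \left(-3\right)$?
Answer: $2 \sqrt{195} \approx 27.928$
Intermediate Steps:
$V = \frac{27}{2}$ ($V = \frac{3 \left(-5 - 7\right) \left(-3\right)}{8} = \frac{3 \left(\left(-12\right) \left(-3\right)\right)}{8} = \frac{3}{8} \cdot 36 = \frac{27}{2} \approx 13.5$)
$t{\left(Q,w \right)} = -4$ ($t{\left(Q,w \right)} = \left(-4\right) 1 = -4$)
$f{\left(j \right)} = - 8 j$ ($f{\left(j \right)} = 2 j \left(-4\right) = - 8 j$)
$\sqrt{t{\left(V,78 - -12 \right)} + f{\left(12 - 110 \right)}} = \sqrt{-4 - 8 \left(12 - 110\right)} = \sqrt{-4 - -784} = \sqrt{-4 + 784} = \sqrt{780} = 2 \sqrt{195}$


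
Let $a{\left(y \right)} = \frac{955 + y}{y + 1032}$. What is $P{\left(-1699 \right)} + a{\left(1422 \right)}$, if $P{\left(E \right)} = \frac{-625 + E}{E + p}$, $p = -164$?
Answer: $\frac{3377149}{1523934} \approx 2.2161$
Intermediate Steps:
$P{\left(E \right)} = \frac{-625 + E}{-164 + E}$ ($P{\left(E \right)} = \frac{-625 + E}{E - 164} = \frac{-625 + E}{-164 + E}$)
$a{\left(y \right)} = \frac{955 + y}{1032 + y}$
$P{\left(-1699 \right)} + a{\left(1422 \right)} = \frac{-625 - 1699}{-164 - 1699} + \frac{955 + 1422}{1032 + 1422} = \frac{1}{-1863} \left(-2324\right) + \frac{1}{2454} \cdot 2377 = \left(- \frac{1}{1863}\right) \left(-2324\right) + \frac{1}{2454} \cdot 2377 = \frac{2324}{1863} + \frac{2377}{2454} = \frac{3377149}{1523934}$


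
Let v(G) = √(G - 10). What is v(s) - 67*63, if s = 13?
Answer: -4221 + √3 ≈ -4219.3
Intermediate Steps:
v(G) = √(-10 + G)
v(s) - 67*63 = √(-10 + 13) - 67*63 = √3 - 4221 = -4221 + √3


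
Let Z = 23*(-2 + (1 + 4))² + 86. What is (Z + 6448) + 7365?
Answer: 14106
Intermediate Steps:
Z = 293 (Z = 23*(-2 + 5)² + 86 = 23*3² + 86 = 23*9 + 86 = 207 + 86 = 293)
(Z + 6448) + 7365 = (293 + 6448) + 7365 = 6741 + 7365 = 14106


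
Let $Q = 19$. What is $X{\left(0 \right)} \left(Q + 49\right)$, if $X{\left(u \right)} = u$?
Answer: $0$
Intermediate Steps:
$X{\left(0 \right)} \left(Q + 49\right) = 0 \left(19 + 49\right) = 0 \cdot 68 = 0$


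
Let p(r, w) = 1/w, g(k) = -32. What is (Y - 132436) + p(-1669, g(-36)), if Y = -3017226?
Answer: -100789185/32 ≈ -3.1497e+6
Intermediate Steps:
(Y - 132436) + p(-1669, g(-36)) = (-3017226 - 132436) + 1/(-32) = -3149662 - 1/32 = -100789185/32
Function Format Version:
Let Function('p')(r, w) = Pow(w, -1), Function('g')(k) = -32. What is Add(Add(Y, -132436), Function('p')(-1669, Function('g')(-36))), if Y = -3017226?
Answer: Rational(-100789185, 32) ≈ -3.1497e+6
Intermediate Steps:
Add(Add(Y, -132436), Function('p')(-1669, Function('g')(-36))) = Add(Add(-3017226, -132436), Pow(-32, -1)) = Add(-3149662, Rational(-1, 32)) = Rational(-100789185, 32)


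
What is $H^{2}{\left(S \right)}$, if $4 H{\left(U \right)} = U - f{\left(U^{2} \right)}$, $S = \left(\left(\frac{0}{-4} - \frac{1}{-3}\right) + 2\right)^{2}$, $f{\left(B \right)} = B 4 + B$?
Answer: $\frac{8357881}{6561} \approx 1273.9$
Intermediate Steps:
$f{\left(B \right)} = 5 B$ ($f{\left(B \right)} = 4 B + B = 5 B$)
$S = \frac{49}{9}$ ($S = \left(\left(0 \left(- \frac{1}{4}\right) - - \frac{1}{3}\right) + 2\right)^{2} = \left(\left(0 + \frac{1}{3}\right) + 2\right)^{2} = \left(\frac{1}{3} + 2\right)^{2} = \left(\frac{7}{3}\right)^{2} = \frac{49}{9} \approx 5.4444$)
$H{\left(U \right)} = - \frac{5 U^{2}}{4} + \frac{U}{4}$ ($H{\left(U \right)} = \frac{U - 5 U^{2}}{4} = - \frac{5 U^{2}}{4} + \frac{U}{4}$)
$H^{2}{\left(S \right)} = \left(\frac{1}{4} \cdot \frac{49}{9} \left(1 - \frac{245}{9}\right)\right)^{2} = \left(\frac{1}{4} \cdot \frac{49}{9} \left(- \frac{236}{9}\right)\right)^{2} = \left(- \frac{2891}{81}\right)^{2} = \frac{8357881}{6561}$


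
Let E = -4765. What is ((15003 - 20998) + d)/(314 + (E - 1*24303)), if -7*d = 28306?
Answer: 70271/201278 ≈ 0.34912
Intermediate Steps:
d = -28306/7 (d = -⅐*28306 = -28306/7 ≈ -4043.7)
((15003 - 20998) + d)/(314 + (E - 1*24303)) = ((15003 - 20998) - 28306/7)/(314 + (-4765 - 1*24303)) = (-5995 - 28306/7)/(314 + (-4765 - 24303)) = -70271/(7*(314 - 29068)) = -70271/7/(-28754) = -70271/7*(-1/28754) = 70271/201278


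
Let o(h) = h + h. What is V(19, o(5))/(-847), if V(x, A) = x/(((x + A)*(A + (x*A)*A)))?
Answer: -19/46915330 ≈ -4.0498e-7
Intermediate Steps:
o(h) = 2*h
V(x, A) = x/((A + x)*(A + x*A²)) (V(x, A) = x/(((A + x)*(A + (A*x)*A))) = x/(((A + x)*(A + x*A²))) = x*(1/((A + x)*(A + x*A²))) = x/((A + x)*(A + x*A²)))
V(19, o(5))/(-847) = (19/(((2*5))*(2*5 + 19 + (2*5)*19² + 19*(2*5)²)))/(-847) = (19/(10*(10 + 19 + 10*361 + 19*10²)))*(-1/847) = (19*(⅒)/(10 + 19 + 3610 + 19*100))*(-1/847) = (19*(⅒)/(10 + 19 + 3610 + 1900))*(-1/847) = (19*(⅒)/5539)*(-1/847) = (19*(⅒)*(1/5539))*(-1/847) = (19/55390)*(-1/847) = -19/46915330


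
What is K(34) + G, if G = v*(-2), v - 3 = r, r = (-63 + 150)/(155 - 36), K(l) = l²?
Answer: 136676/119 ≈ 1148.5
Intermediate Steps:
r = 87/119 ≈ 0.73109
v = 444/119 (v = 3 + 87/119 = 444/119 ≈ 3.7311)
G = -888/119 (G = (444/119)*(-2) = -888/119 ≈ -7.4622)
K(34) + G = 34² - 888/119 = 1156 - 888/119 = 136676/119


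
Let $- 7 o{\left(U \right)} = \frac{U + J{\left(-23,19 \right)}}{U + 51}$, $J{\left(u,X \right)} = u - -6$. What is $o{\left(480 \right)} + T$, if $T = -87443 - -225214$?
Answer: $\frac{512094344}{3717} \approx 1.3777 \cdot 10^{5}$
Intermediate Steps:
$J{\left(u,X \right)} = 6 + u$ ($J{\left(u,X \right)} = u + 6 = 6 + u$)
$o{\left(U \right)} = - \frac{-17 + U}{7 \left(51 + U\right)}$ ($o{\left(U \right)} = - \frac{\left(U + \left(6 - 23\right)\right) \frac{1}{U + 51}}{7} = - \frac{\left(U - 17\right) \frac{1}{51 + U}}{7} = - \frac{\left(-17 + U\right) \frac{1}{51 + U}}{7} = - \frac{\frac{1}{51 + U} \left(-17 + U\right)}{7} = - \frac{-17 + U}{7 \left(51 + U\right)}$)
$T = 137771$ ($T = -87443 + 225214 = 137771$)
$o{\left(480 \right)} + T = \frac{17 - 480}{7 \left(51 + 480\right)} + 137771 = \frac{17 - 480}{7 \cdot 531} + 137771 = \frac{1}{7} \cdot \frac{1}{531} \left(-463\right) + 137771 = - \frac{463}{3717} + 137771 = \frac{512094344}{3717}$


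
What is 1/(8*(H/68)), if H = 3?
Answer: 17/6 ≈ 2.8333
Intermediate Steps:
1/(8*(H/68)) = 1/(8*(3/68)) = 1/(6/17) = 17/6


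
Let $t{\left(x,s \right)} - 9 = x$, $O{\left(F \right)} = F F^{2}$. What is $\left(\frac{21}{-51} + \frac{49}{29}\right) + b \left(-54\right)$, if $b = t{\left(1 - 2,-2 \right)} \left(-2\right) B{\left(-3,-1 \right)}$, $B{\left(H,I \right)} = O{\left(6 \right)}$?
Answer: $\frac{92006262}{493} \approx 1.8663 \cdot 10^{5}$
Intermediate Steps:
$O{\left(F \right)} = F^{3}$
$B{\left(H,I \right)} = 216$ ($B{\left(H,I \right)} = 6^{3} = 216$)
$t{\left(x,s \right)} = 9 + x$
$b = -3456$ ($b = \left(9 + \left(1 - 2\right)\right) \left(-2\right) 216 = \left(9 - 1\right) \left(-2\right) 216 = 8 \left(-2\right) 216 = \left(-16\right) 216 = -3456$)
$\left(\frac{21}{-51} + \frac{49}{29}\right) + b \left(-54\right) = \left(\frac{21}{-51} + \frac{49}{29}\right) - -186624 = \left(21 \left(- \frac{1}{51}\right) + 49 \cdot \frac{1}{29}\right) + 186624 = \left(- \frac{7}{17} + \frac{49}{29}\right) + 186624 = \frac{630}{493} + 186624 = \frac{92006262}{493}$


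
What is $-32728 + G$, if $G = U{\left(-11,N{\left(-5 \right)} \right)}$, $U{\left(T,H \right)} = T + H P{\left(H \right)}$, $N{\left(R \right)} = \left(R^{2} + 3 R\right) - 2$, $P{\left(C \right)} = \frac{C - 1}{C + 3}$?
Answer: $- \frac{360073}{11} \approx -32734.0$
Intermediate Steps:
$P{\left(C \right)} = \frac{-1 + C}{3 + C}$
$N{\left(R \right)} = -2 + R^{2} + 3 R$
$U{\left(T,H \right)} = T + \frac{H \left(-1 + H\right)}{3 + H}$ ($U{\left(T,H \right)} = T + H \frac{-1 + H}{3 + H} = T + \frac{H \left(-1 + H\right)}{3 + H}$)
$G = - \frac{65}{11}$ ($G = \frac{\left(-2 + \left(-5\right)^{2} + 3 \left(-5\right)\right) \left(-1 + \left(-2 + \left(-5\right)^{2} + 3 \left(-5\right)\right)\right) - 11 \left(3 + \left(-2 + \left(-5\right)^{2} + 3 \left(-5\right)\right)\right)}{3 + \left(-2 + \left(-5\right)^{2} + 3 \left(-5\right)\right)} = \frac{\left(-2 + 25 - 15\right) \left(-1 - -8\right) - 11 \left(3 - -8\right)}{3 - -8} = \frac{8 \left(-1 + 8\right) - 11 \left(3 + 8\right)}{3 + 8} = \frac{8 \cdot 7 - 121}{11} = \frac{56 - 121}{11} = \frac{1}{11} \left(-65\right) = - \frac{65}{11} \approx -5.9091$)
$-32728 + G = -32728 - \frac{65}{11} = - \frac{360073}{11}$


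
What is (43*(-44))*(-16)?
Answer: 30272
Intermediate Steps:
(43*(-44))*(-16) = -1892*(-16) = 30272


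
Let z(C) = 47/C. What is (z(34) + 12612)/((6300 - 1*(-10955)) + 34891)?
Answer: 428855/1772964 ≈ 0.24189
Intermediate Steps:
(z(34) + 12612)/((6300 - 1*(-10955)) + 34891) = (47/34 + 12612)/((6300 - 1*(-10955)) + 34891) = (47*(1/34) + 12612)/((6300 + 10955) + 34891) = (47/34 + 12612)/(17255 + 34891) = (428855/34)/52146 = (428855/34)*(1/52146) = 428855/1772964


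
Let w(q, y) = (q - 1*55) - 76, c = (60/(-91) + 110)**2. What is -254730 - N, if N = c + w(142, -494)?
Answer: -2208512721/8281 ≈ -2.6670e+5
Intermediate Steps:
c = 99002500/8281 (c = (60*(-1/91) + 110)**2 = (-60/91 + 110)**2 = (9950/91)**2 = 99002500/8281 ≈ 11955.)
w(q, y) = -131 + q (w(q, y) = (q - 55) - 76 = (-55 + q) - 76 = -131 + q)
N = 99093591/8281 (N = 99002500/8281 + (-131 + 142) = 99002500/8281 + 11 = 99093591/8281 ≈ 11966.)
-254730 - N = -254730 - 1*99093591/8281 = -254730 - 99093591/8281 = -2208512721/8281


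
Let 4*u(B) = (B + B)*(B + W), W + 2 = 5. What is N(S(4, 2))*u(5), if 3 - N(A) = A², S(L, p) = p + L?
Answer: -660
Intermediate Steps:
W = 3 (W = -2 + 5 = 3)
u(B) = B*(3 + B)/2 (u(B) = ((B + B)*(B + 3))/4 = ((2*B)*(3 + B))/4 = (2*B*(3 + B))/4 = B*(3 + B)/2)
S(L, p) = L + p
N(A) = 3 - A²
N(S(4, 2))*u(5) = (3 - (4 + 2)²)*((½)*5*(3 + 5)) = (3 - 1*6²)*((½)*5*8) = (3 - 1*36)*20 = (3 - 36)*20 = -33*20 = -660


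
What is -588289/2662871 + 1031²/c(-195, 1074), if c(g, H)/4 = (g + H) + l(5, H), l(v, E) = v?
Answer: 2828447831127/9415911856 ≈ 300.39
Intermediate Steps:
c(g, H) = 20 + 4*H + 4*g (c(g, H) = 4*((g + H) + 5) = 4*((H + g) + 5) = 4*(5 + H + g) = 20 + 4*H + 4*g)
-588289/2662871 + 1031²/c(-195, 1074) = -588289/2662871 + 1031²/(20 + 4*1074 + 4*(-195)) = -588289*1/2662871 + 1062961/(20 + 4296 - 780) = -588289/2662871 + 1062961/3536 = 2828447831127/9415911856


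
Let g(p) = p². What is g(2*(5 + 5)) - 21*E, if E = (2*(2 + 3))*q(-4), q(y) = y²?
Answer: -2960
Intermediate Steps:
E = 160 (E = (2*(2 + 3))*(-4)² = (2*5)*16 = 10*16 = 160)
g(2*(5 + 5)) - 21*E = (2*(5 + 5))² - 21*160 = (2*10)² - 3360 = 20² - 3360 = 400 - 3360 = -2960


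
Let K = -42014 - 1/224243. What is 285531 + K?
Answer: 54606982630/224243 ≈ 2.4352e+5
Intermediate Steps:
K = -9421345403/224243 (K = -42014 - 1*1/224243 = -42014 - 1/224243 = -9421345403/224243 ≈ -42014.)
285531 + K = 285531 - 9421345403/224243 = 54606982630/224243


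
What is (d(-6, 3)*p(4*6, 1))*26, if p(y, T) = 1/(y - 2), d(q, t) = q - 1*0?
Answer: -78/11 ≈ -7.0909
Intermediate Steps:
d(q, t) = q (d(q, t) = q + 0 = q)
p(y, T) = 1/(-2 + y)
(d(-6, 3)*p(4*6, 1))*26 = -6/(-2 + 4*6)*26 = -6/(-2 + 24)*26 = -6/22*26 = -6*1/22*26 = -3/11*26 = -78/11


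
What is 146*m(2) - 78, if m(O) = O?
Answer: 214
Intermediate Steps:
146*m(2) - 78 = 146*2 - 78 = 292 - 78 = 214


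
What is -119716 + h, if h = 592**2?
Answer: 230748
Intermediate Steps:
h = 350464
-119716 + h = -119716 + 350464 = 230748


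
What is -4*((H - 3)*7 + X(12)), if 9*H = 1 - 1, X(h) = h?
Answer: 36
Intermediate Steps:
H = 0 (H = (1 - 1)/9 = (⅑)*0 = 0)
-4*((H - 3)*7 + X(12)) = -4*((0 - 3)*7 + 12) = -4*(-3*7 + 12) = -4*(-21 + 12) = -4*(-9) = 36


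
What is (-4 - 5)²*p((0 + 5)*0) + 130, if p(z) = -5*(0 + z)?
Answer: 130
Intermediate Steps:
p(z) = -5*z
(-4 - 5)²*p((0 + 5)*0) + 130 = (-4 - 5)²*(-5*(0 + 5)*0) + 130 = (-9)²*(-25*0) + 130 = 81*(-5*0) + 130 = 81*0 + 130 = 0 + 130 = 130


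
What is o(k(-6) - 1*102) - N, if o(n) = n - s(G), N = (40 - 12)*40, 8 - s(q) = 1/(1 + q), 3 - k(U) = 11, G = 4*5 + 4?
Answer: -30949/25 ≈ -1238.0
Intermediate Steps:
G = 24 (G = 20 + 4 = 24)
k(U) = -8 (k(U) = 3 - 1*11 = 3 - 11 = -8)
s(q) = 8 - 1/(1 + q)
N = 1120 (N = 28*40 = 1120)
o(n) = -199/25 + n (o(n) = n - (7 + 8*24)/(1 + 24) = n - (7 + 192)/25 = n - 199/25 = -199/25 + n)
o(k(-6) - 1*102) - N = (-199/25 + (-8 - 1*102)) - 1*1120 = (-199/25 + (-8 - 102)) - 1120 = (-199/25 - 110) - 1120 = -2949/25 - 1120 = -30949/25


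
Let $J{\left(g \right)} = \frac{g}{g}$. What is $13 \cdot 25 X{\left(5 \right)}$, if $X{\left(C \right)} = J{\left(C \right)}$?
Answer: $325$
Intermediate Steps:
$J{\left(g \right)} = 1$
$X{\left(C \right)} = 1$
$13 \cdot 25 X{\left(5 \right)} = 13 \cdot 25 \cdot 1 = 325 \cdot 1 = 325$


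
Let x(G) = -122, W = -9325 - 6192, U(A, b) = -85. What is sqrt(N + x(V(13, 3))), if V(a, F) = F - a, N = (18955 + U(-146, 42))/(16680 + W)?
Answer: 2*I*sqrt(35766902)/1163 ≈ 10.285*I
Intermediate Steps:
W = -15517
N = 18870/1163 (N = (18955 - 85)/(16680 - 15517) = 18870/1163 ≈ 16.225)
sqrt(N + x(V(13, 3))) = sqrt(18870/1163 - 122) = sqrt(-123016/1163) = 2*I*sqrt(35766902)/1163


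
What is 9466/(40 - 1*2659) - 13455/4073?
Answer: -73793663/10667187 ≈ -6.9178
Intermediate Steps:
9466/(40 - 1*2659) - 13455/4073 = 9466/(40 - 2659) - 13455*1/4073 = 9466/(-2619) - 13455/4073 = 9466*(-1/2619) - 13455/4073 = -9466/2619 - 13455/4073 = -73793663/10667187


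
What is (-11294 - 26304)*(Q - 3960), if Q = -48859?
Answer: 1985888762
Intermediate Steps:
(-11294 - 26304)*(Q - 3960) = (-11294 - 26304)*(-48859 - 3960) = -37598*(-52819) = 1985888762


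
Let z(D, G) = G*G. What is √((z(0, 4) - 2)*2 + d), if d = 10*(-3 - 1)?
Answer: 2*I*√3 ≈ 3.4641*I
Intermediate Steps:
z(D, G) = G²
d = -40 (d = 10*(-4) = -40)
√((z(0, 4) - 2)*2 + d) = √((4² - 2)*2 - 40) = √((16 - 2)*2 - 40) = √(14*2 - 40) = √(28 - 40) = √(-12) = 2*I*√3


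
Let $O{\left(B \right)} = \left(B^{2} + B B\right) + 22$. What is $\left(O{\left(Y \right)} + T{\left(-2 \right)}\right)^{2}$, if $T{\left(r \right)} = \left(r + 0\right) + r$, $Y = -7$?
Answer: $13456$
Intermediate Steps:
$T{\left(r \right)} = 2 r$ ($T{\left(r \right)} = r + r = 2 r$)
$O{\left(B \right)} = 22 + 2 B^{2}$ ($O{\left(B \right)} = \left(B^{2} + B^{2}\right) + 22 = 2 B^{2} + 22 = 22 + 2 B^{2}$)
$\left(O{\left(Y \right)} + T{\left(-2 \right)}\right)^{2} = \left(\left(22 + 2 \left(-7\right)^{2}\right) + 2 \left(-2\right)\right)^{2} = \left(\left(22 + 2 \cdot 49\right) - 4\right)^{2} = \left(\left(22 + 98\right) - 4\right)^{2} = \left(120 - 4\right)^{2} = 116^{2} = 13456$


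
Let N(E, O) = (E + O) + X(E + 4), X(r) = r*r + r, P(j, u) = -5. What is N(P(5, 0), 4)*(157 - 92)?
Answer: -65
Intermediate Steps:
X(r) = r + r² (X(r) = r² + r = r + r²)
N(E, O) = E + O + (4 + E)*(5 + E) (N(E, O) = (E + O) + (E + 4)*(1 + (E + 4)) = (E + O) + (4 + E)*(1 + (4 + E)) = (E + O) + (4 + E)*(5 + E) = E + O + (4 + E)*(5 + E))
N(P(5, 0), 4)*(157 - 92) = (-5 + 4 + (4 - 5)*(5 - 5))*(157 - 92) = (-5 + 4 - 1*0)*65 = (-5 + 4 + 0)*65 = -1*65 = -65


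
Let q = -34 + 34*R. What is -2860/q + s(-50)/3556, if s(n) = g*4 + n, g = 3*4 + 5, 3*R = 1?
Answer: 3813963/30226 ≈ 126.18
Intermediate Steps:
R = 1/3 (R = (1/3)*1 = 1/3 ≈ 0.33333)
g = 17 (g = 12 + 5 = 17)
s(n) = 68 + n (s(n) = 17*4 + n = 68 + n)
q = -68/3 (q = -34 + 34*(1/3) = -34 + 34/3 = -68/3 ≈ -22.667)
-2860/q + s(-50)/3556 = -2860/(-68/3) + (68 - 50)/3556 = -2860*(-3/68) + 18*(1/3556) = 2145/17 + 9/1778 = 3813963/30226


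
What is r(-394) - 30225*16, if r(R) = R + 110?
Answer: -483884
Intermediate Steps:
r(R) = 110 + R
r(-394) - 30225*16 = (110 - 394) - 30225*16 = -284 - 1*483600 = -284 - 483600 = -483884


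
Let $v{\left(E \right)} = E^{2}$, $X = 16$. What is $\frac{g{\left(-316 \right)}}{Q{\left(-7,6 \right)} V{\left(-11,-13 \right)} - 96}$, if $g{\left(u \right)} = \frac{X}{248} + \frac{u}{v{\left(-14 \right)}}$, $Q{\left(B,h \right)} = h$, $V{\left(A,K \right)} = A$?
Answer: $\frac{2351}{246078} \approx 0.0095539$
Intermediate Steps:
$g{\left(u \right)} = \frac{2}{31} + \frac{u}{196}$ ($g{\left(u \right)} = \frac{16}{248} + \frac{u}{\left(-14\right)^{2}} = 16 \cdot \frac{1}{248} + \frac{u}{196} = \frac{2}{31} + u \frac{1}{196} = \frac{2}{31} + \frac{u}{196}$)
$\frac{g{\left(-316 \right)}}{Q{\left(-7,6 \right)} V{\left(-11,-13 \right)} - 96} = \frac{\frac{2}{31} + \frac{1}{196} \left(-316\right)}{6 \left(-11\right) - 96} = \frac{\frac{2}{31} - \frac{79}{49}}{-66 - 96} = - \frac{2351}{1519 \left(-162\right)} = \left(- \frac{2351}{1519}\right) \left(- \frac{1}{162}\right) = \frac{2351}{246078}$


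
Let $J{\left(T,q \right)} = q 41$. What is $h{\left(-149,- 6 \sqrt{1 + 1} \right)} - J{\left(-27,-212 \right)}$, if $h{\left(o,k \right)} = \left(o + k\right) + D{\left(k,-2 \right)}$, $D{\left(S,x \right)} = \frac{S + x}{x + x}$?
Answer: $\frac{17087}{2} - \frac{9 \sqrt{2}}{2} \approx 8537.1$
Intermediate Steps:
$J{\left(T,q \right)} = 41 q$
$D{\left(S,x \right)} = \frac{S + x}{2 x}$
$h{\left(o,k \right)} = \frac{1}{2} + o + \frac{3 k}{4}$ ($h{\left(o,k \right)} = \left(o + k\right) + \frac{k - 2}{2 \left(-2\right)} = \left(k + o\right) + \frac{1}{2} \left(- \frac{1}{2}\right) \left(-2 + k\right) = \left(k + o\right) - \left(- \frac{1}{2} + \frac{k}{4}\right) = \frac{1}{2} + o + \frac{3 k}{4}$)
$h{\left(-149,- 6 \sqrt{1 + 1} \right)} - J{\left(-27,-212 \right)} = \left(\frac{1}{2} - 149 + \frac{3 \left(- 6 \sqrt{1 + 1}\right)}{4}\right) - 41 \left(-212\right) = \left(\frac{1}{2} - 149 + \frac{3 \left(- 6 \sqrt{2}\right)}{4}\right) - -8692 = \left(\frac{1}{2} - 149 - \frac{9 \sqrt{2}}{2}\right) + 8692 = \left(- \frac{297}{2} - \frac{9 \sqrt{2}}{2}\right) + 8692 = \frac{17087}{2} - \frac{9 \sqrt{2}}{2}$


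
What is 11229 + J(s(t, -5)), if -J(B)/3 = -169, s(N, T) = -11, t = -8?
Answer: 11736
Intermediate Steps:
J(B) = 507 (J(B) = -3*(-169) = 507)
11229 + J(s(t, -5)) = 11229 + 507 = 11736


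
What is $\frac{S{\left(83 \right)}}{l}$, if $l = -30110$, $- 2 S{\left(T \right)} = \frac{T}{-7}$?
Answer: $- \frac{83}{421540} \approx -0.0001969$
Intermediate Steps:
$S{\left(T \right)} = \frac{T}{14}$ ($S{\left(T \right)} = - \frac{T \frac{1}{-7}}{2} = - \frac{T \left(- \frac{1}{7}\right)}{2} = - \frac{\left(- \frac{1}{7}\right) T}{2} = \frac{T}{14}$)
$\frac{S{\left(83 \right)}}{l} = \frac{\frac{1}{14} \cdot 83}{-30110} = \frac{83}{14} \left(- \frac{1}{30110}\right) = - \frac{83}{421540}$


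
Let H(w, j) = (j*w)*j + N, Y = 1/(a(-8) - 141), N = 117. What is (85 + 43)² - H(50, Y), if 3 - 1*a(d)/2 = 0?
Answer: 11858641/729 ≈ 16267.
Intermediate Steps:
a(d) = 6 (a(d) = 6 - 2*0 = 6 + 0 = 6)
Y = -1/135 (Y = 1/(6 - 141) = 1/(-135) = -1/135 ≈ -0.0074074)
H(w, j) = 117 + w*j² (H(w, j) = (j*w)*j + 117 = w*j² + 117 = 117 + w*j²)
(85 + 43)² - H(50, Y) = (85 + 43)² - (117 + 50*(-1/135)²) = 128² - (117 + 50*(1/18225)) = 16384 - (117 + 2/729) = 16384 - 1*85295/729 = 16384 - 85295/729 = 11858641/729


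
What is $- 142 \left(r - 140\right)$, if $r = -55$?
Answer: $27690$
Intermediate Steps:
$- 142 \left(r - 140\right) = - 142 \left(-55 - 140\right) = \left(-142\right) \left(-195\right) = 27690$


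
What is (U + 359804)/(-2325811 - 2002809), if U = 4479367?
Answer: -4839171/4328620 ≈ -1.1179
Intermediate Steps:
(U + 359804)/(-2325811 - 2002809) = (4479367 + 359804)/(-2325811 - 2002809) = 4839171/(-4328620) = 4839171*(-1/4328620) = -4839171/4328620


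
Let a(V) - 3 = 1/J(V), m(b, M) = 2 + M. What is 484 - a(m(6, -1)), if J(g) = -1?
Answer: 482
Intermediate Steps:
a(V) = 2 (a(V) = 3 + 1/(-1) = 3 - 1 = 2)
484 - a(m(6, -1)) = 484 - 1*2 = 484 - 2 = 482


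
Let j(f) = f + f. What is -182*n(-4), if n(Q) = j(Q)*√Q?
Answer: 2912*I ≈ 2912.0*I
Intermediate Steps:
j(f) = 2*f
n(Q) = 2*Q^(3/2) (n(Q) = (2*Q)*√Q = 2*Q^(3/2))
-182*n(-4) = -364*(-4)^(3/2) = -364*(-8*I) = -(-2912)*I = 2912*I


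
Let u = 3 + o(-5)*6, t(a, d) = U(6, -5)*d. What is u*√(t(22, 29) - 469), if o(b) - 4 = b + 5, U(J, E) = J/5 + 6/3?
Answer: 81*I*√1045/5 ≈ 523.69*I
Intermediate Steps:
U(J, E) = 2 + J/5 (U(J, E) = J*(⅕) + 6*(⅓) = J/5 + 2 = 2 + J/5)
t(a, d) = 16*d/5 (t(a, d) = (2 + (⅕)*6)*d = (2 + 6/5)*d = 16*d/5)
o(b) = 9 + b (o(b) = 4 + (b + 5) = 4 + (5 + b) = 9 + b)
u = 27 (u = 3 + (9 - 5)*6 = 3 + 4*6 = 3 + 24 = 27)
u*√(t(22, 29) - 469) = 27*√((16/5)*29 - 469) = 27*√(464/5 - 469) = 27*√(-1881/5) = 27*(3*I*√1045/5) = 81*I*√1045/5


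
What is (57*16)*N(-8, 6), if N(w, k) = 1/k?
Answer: 152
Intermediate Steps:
(57*16)*N(-8, 6) = (57*16)/6 = 912*(1/6) = 152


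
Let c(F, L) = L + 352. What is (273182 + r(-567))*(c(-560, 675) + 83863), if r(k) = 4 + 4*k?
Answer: 22998229020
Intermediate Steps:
c(F, L) = 352 + L
(273182 + r(-567))*(c(-560, 675) + 83863) = (273182 + (4 + 4*(-567)))*((352 + 675) + 83863) = (273182 + (4 - 2268))*(1027 + 83863) = (273182 - 2264)*84890 = 270918*84890 = 22998229020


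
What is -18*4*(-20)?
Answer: 1440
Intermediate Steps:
-18*4*(-20) = -72*(-20) = 1440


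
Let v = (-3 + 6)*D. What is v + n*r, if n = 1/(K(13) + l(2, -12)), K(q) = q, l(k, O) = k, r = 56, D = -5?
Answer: -169/15 ≈ -11.267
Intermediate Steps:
v = -15 (v = (-3 + 6)*(-5) = 3*(-5) = -15)
n = 1/15 (n = 1/(13 + 2) = 1/15 ≈ 0.066667)
v + n*r = -15 + (1/15)*56 = -15 + 56/15 = -169/15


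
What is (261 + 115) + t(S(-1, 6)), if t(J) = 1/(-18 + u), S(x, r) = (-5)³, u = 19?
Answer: 377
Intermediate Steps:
S(x, r) = -125
t(J) = 1 (t(J) = 1/(-18 + 19) = 1/1 = 1)
(261 + 115) + t(S(-1, 6)) = (261 + 115) + 1 = 376 + 1 = 377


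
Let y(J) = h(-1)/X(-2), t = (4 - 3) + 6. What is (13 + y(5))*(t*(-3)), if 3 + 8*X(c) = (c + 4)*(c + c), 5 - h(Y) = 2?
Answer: -2499/11 ≈ -227.18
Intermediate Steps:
t = 7 (t = 1 + 6 = 7)
h(Y) = 3 (h(Y) = 5 - 1*2 = 5 - 2 = 3)
X(c) = -3/8 + c*(4 + c)/4 (X(c) = -3/8 + ((c + 4)*(c + c))/8 = -3/8 + ((4 + c)*(2*c))/8 = -3/8 + (2*c*(4 + c))/8 = -3/8 + c*(4 + c)/4)
y(J) = -24/11 (y(J) = 3/(-3/8 - 2 + (1/4)*(-2)**2) = 3/(-3/8 - 2 + (1/4)*4) = 3/(-3/8 - 2 + 1) = 3/(-11/8) = 3*(-8/11) = -24/11)
(13 + y(5))*(t*(-3)) = (13 - 24/11)*(7*(-3)) = (119/11)*(-21) = -2499/11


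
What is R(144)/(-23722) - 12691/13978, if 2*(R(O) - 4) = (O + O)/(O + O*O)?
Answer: -376389888/414482645 ≈ -0.90810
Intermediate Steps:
R(O) = 4 + O/(O + O²) (R(O) = 4 + ((O + O)/(O + O*O))/2 = 4 + ((2*O)/(O + O²))/2 = 4 + (2*O/(O + O²))/2 = 4 + O/(O + O²))
R(144)/(-23722) - 12691/13978 = ((5 + 4*144)/(1 + 144))/(-23722) - 12691/13978 = ((5 + 576)/145)*(-1/23722) - 12691*1/13978 = ((1/145)*581)*(-1/23722) - 12691/13978 = (581/145)*(-1/23722) - 12691/13978 = -581/3439690 - 12691/13978 = -376389888/414482645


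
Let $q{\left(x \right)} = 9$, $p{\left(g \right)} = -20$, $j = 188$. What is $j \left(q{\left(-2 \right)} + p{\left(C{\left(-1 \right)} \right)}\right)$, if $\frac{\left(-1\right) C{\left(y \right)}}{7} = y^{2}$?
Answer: $-2068$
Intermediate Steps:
$C{\left(y \right)} = - 7 y^{2}$
$j \left(q{\left(-2 \right)} + p{\left(C{\left(-1 \right)} \right)}\right) = 188 \left(9 - 20\right) = 188 \left(-11\right) = -2068$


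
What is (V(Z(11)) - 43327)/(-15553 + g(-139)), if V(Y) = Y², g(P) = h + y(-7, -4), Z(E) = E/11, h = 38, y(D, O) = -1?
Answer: 2407/862 ≈ 2.7923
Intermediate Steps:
Z(E) = E/11 (Z(E) = E*(1/11) = E/11)
g(P) = 37 (g(P) = 38 - 1 = 37)
(V(Z(11)) - 43327)/(-15553 + g(-139)) = (((1/11)*11)² - 43327)/(-15553 + 37) = (1² - 43327)/(-15516) = (1 - 43327)*(-1/15516) = -43326*(-1/15516) = 2407/862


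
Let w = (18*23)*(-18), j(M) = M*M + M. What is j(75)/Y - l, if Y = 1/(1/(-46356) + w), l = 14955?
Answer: -164144104840/3863 ≈ -4.2491e+7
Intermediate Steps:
j(M) = M + M**2 (j(M) = M**2 + M = M + M**2)
w = -7452 (w = 414*(-18) = -7452)
Y = -46356/345444913 (Y = 1/(1/(-46356) - 7452) = 1/(-1/46356 - 7452) = 1/(-345444913/46356) = -46356/345444913 ≈ -0.00013419)
j(75)/Y - l = (75*(1 + 75))/(-46356/345444913) - 1*14955 = (75*76)*(-345444913/46356) - 14955 = 5700*(-345444913/46356) - 14955 = -164086333675/3863 - 14955 = -164144104840/3863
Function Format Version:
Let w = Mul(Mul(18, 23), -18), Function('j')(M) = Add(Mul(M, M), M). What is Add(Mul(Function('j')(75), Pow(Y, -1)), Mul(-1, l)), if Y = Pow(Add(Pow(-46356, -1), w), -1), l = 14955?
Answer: Rational(-164144104840, 3863) ≈ -4.2491e+7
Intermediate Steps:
Function('j')(M) = Add(M, Pow(M, 2)) (Function('j')(M) = Add(Pow(M, 2), M) = Add(M, Pow(M, 2)))
w = -7452 (w = Mul(414, -18) = -7452)
Y = Rational(-46356, 345444913) (Y = Pow(Add(Pow(-46356, -1), -7452), -1) = Pow(Add(Rational(-1, 46356), -7452), -1) = Pow(Rational(-345444913, 46356), -1) = Rational(-46356, 345444913) ≈ -0.00013419)
Add(Mul(Function('j')(75), Pow(Y, -1)), Mul(-1, l)) = Add(Mul(Mul(75, Add(1, 75)), Pow(Rational(-46356, 345444913), -1)), Mul(-1, 14955)) = Add(Mul(Mul(75, 76), Rational(-345444913, 46356)), -14955) = Add(Mul(5700, Rational(-345444913, 46356)), -14955) = Add(Rational(-164086333675, 3863), -14955) = Rational(-164144104840, 3863)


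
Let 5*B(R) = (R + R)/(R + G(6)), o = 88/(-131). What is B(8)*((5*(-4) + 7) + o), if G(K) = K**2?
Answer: -7164/7205 ≈ -0.99431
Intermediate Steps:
o = -88/131 (o = 88*(-1/131) = -88/131 ≈ -0.67176)
B(R) = 2*R/(5*(36 + R)) (B(R) = ((R + R)/(R + 6**2))/5 = ((2*R)/(R + 36))/5 = ((2*R)/(36 + R))/5 = (2*R/(36 + R))/5 = 2*R/(5*(36 + R)))
B(8)*((5*(-4) + 7) + o) = ((2/5)*8/(36 + 8))*((5*(-4) + 7) - 88/131) = ((2/5)*8/44)*((-20 + 7) - 88/131) = ((2/5)*8*(1/44))*(-13 - 88/131) = (4/55)*(-1791/131) = -7164/7205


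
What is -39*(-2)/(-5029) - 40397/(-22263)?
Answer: 201419999/111960627 ≈ 1.7990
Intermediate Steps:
-39*(-2)/(-5029) - 40397/(-22263) = 78*(-1/5029) - 40397*(-1/22263) = -78/5029 + 40397/22263 = 201419999/111960627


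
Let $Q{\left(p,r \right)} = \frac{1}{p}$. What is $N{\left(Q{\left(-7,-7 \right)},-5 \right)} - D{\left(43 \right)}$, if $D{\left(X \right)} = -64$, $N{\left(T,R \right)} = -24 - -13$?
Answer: $53$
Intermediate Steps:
$N{\left(T,R \right)} = -11$ ($N{\left(T,R \right)} = -24 + 13 = -11$)
$N{\left(Q{\left(-7,-7 \right)},-5 \right)} - D{\left(43 \right)} = -11 - -64 = -11 + 64 = 53$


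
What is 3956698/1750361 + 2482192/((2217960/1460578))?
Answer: 793228606881329302/485278835445 ≈ 1.6346e+6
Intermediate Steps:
3956698/1750361 + 2482192/((2217960/1460578)) = 3956698*(1/1750361) + 2482192/((2217960*(1/1460578))) = 3956698/1750361 + 2482192/(1108980/730289) = 3956698/1750361 + 2482192*(730289/1108980) = 3956698/1750361 + 453179378372/277245 = 793228606881329302/485278835445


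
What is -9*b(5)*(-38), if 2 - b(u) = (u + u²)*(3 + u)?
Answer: -81396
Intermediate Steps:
b(u) = 2 - (3 + u)*(u + u²) (b(u) = 2 - (u + u²)*(3 + u) = 2 - (3 + u)*(u + u²))
-9*b(5)*(-38) = -9*(2 - 1*5³ - 4*5² - 3*5)*(-38) = -9*(2 - 1*125 - 4*25 - 15)*(-38) = -9*(2 - 125 - 100 - 15)*(-38) = -9*(-238)*(-38) = 2142*(-38) = -81396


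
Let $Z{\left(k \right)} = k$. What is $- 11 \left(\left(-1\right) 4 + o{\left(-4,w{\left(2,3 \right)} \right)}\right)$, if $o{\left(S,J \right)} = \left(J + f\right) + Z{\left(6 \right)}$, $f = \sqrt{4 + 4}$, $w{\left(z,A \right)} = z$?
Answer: $-44 - 22 \sqrt{2} \approx -75.113$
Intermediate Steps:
$f = 2 \sqrt{2}$ ($f = \sqrt{8} = 2 \sqrt{2} \approx 2.8284$)
$o{\left(S,J \right)} = 6 + J + 2 \sqrt{2}$ ($o{\left(S,J \right)} = \left(J + 2 \sqrt{2}\right) + 6 = 6 + J + 2 \sqrt{2}$)
$- 11 \left(\left(-1\right) 4 + o{\left(-4,w{\left(2,3 \right)} \right)}\right) = - 11 \left(\left(-1\right) 4 + \left(6 + 2 + 2 \sqrt{2}\right)\right) = - 11 \left(-4 + \left(8 + 2 \sqrt{2}\right)\right) = - 11 \left(4 + 2 \sqrt{2}\right) = -44 - 22 \sqrt{2}$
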